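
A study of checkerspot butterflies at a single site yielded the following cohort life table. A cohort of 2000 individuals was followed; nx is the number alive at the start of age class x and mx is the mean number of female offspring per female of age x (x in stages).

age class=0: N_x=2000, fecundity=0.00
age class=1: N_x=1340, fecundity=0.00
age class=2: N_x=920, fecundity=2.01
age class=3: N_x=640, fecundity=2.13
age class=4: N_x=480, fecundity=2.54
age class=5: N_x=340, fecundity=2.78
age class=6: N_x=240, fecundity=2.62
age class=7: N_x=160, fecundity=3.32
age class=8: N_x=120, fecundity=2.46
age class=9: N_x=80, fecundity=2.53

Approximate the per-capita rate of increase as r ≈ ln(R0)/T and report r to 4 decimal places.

lx = nx/n0 = nx/2000: 1, 0.67, 0.46, 0.32, 0.24, 0.17, 0.12, 0.08, 0.06, 0.04
R0 = Σ lx·mx = 0 + 0 + 0.9246 + 0.6816 + 0.6096 + 0.4726 + 0.3144 + 0.2656 + 0.1476 + 0.1012 = 3.5172
Σ x·lx·mx = 14.5326; T = 14.5326/3.5172 = 4.13187…
r ≈ ln(R0)/T = ln(3.5172)/4.13187… = 0.304382… → 0.3044

0.3044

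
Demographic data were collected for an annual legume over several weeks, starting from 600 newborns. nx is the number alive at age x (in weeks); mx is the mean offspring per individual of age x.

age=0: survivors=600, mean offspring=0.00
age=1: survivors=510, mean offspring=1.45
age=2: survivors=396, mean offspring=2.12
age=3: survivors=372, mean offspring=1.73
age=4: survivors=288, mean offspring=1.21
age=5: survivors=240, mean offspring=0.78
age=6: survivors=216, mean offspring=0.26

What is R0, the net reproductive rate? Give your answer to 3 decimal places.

lx = nx/n0 = nx/600: 1, 0.85, 0.66, 0.62, 0.48, 0.4, 0.36
lx·mx by age: 0, 1.2325, 1.3992, 1.0726, 0.5808, 0.312, 0.0936
R0 = Σ lx·mx = 4.6907 → 4.691

4.691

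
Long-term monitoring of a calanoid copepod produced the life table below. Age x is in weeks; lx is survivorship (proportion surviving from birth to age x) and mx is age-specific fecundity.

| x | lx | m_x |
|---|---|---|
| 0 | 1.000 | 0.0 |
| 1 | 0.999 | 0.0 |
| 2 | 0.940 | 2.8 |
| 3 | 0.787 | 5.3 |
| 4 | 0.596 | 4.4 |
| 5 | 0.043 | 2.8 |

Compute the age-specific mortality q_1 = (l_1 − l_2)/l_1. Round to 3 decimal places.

q_1 = (l_1 − l_2) / l_1 = (0.999 − 0.94) / 0.999
     = 0.059 / 0.999 = 0.059059… → 0.059

0.059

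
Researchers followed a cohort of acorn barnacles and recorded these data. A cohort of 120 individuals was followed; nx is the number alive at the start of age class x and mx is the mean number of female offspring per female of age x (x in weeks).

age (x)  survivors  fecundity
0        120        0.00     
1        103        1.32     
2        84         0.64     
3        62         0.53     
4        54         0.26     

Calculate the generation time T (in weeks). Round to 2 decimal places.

lx = nx/n0 = nx/120: 1, 0.85833…, 0.7, 0.51667…, 0.45
lx·mx: 0, 1.133…, 0.448, 0.273833…, 0.117 → R0 = 1.971833…
x·lx·mx: 0, 1.133…, 0.896, 0.8215…, 0.468 → Σ = 3.3185…
T = 3.3185… / 1.971833… = 1.682952… → 1.68

1.68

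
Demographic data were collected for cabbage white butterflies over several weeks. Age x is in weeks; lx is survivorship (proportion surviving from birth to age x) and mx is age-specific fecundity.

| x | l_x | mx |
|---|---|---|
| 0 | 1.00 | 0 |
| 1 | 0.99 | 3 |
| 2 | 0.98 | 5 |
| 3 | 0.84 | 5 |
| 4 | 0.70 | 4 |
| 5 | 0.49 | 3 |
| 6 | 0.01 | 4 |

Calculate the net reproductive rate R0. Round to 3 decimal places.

lx·mx by age: 0, 2.97, 4.9, 4.2, 2.8, 1.47, 0.04
R0 = Σ lx·mx = 16.38 → 16.380

16.380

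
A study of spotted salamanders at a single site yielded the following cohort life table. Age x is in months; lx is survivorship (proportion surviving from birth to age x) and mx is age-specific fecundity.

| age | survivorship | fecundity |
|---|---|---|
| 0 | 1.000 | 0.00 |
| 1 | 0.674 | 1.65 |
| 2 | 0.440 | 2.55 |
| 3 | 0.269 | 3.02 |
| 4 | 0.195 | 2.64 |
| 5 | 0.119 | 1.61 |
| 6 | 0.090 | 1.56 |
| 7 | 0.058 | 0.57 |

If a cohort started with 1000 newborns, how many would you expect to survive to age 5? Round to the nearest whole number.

119

Expected survivors = N0 · l_5 = 1000 × 0.119 = 119 → 119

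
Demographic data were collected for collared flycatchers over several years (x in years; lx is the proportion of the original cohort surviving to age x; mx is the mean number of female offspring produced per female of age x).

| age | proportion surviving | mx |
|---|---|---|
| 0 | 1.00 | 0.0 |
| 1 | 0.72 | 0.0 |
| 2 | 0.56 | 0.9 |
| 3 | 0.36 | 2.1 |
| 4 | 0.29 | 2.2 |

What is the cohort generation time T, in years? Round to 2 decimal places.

3.07

lx·mx: 0, 0, 0.504, 0.756, 0.638 → R0 = 1.898
x·lx·mx: 0, 0, 1.008, 2.268, 2.552 → Σ = 5.828
T = 5.828 / 1.898 = 3.070601… → 3.07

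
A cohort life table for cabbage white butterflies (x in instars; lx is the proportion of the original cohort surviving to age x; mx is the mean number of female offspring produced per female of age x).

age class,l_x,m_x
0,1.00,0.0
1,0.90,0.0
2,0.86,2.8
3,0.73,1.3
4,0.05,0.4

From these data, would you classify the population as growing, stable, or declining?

R0 = Σ lx·mx = 0 + 0 + 2.408 + 0.949 + 0.02 = 3.377
R0 > 1, so the population is growing.

growing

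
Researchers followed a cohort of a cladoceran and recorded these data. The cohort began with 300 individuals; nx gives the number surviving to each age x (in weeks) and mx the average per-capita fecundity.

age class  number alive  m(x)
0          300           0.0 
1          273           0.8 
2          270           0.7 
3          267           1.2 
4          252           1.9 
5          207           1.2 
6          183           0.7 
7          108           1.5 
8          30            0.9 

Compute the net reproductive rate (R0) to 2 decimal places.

lx = nx/n0 = nx/300: 1, 0.91, 0.9, 0.89, 0.84, 0.69, 0.61, 0.36, 0.1
lx·mx by age: 0, 0.728, 0.63, 1.068, 1.596, 0.828, 0.427, 0.54, 0.09
R0 = Σ lx·mx = 5.907 → 5.91

5.91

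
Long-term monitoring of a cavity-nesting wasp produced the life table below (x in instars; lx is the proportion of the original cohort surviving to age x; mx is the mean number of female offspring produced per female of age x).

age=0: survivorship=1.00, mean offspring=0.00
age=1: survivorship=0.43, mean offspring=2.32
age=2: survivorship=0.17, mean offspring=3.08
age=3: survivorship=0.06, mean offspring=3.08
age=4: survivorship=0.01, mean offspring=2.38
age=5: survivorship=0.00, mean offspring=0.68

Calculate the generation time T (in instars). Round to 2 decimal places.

1.56

lx·mx: 0, 0.9976, 0.5236, 0.1848, 0.0238, 0 → R0 = 1.7298
x·lx·mx: 0, 0.9976, 1.0472, 0.5544, 0.0952, 0 → Σ = 2.6944
T = 2.6944 / 1.7298 = 1.557637… → 1.56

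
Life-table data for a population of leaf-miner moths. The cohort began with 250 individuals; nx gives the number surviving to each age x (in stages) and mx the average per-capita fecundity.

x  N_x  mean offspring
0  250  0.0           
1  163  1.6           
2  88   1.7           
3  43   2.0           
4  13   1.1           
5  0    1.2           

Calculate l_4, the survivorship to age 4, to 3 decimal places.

0.052

l_4 = n_4/n_0 = 13/250 = 0.052 → 0.052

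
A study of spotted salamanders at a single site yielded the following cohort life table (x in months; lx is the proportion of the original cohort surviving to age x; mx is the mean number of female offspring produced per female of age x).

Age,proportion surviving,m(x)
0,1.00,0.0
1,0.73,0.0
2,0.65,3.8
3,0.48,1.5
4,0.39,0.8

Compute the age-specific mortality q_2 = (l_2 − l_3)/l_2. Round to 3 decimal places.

q_2 = (l_2 − l_3) / l_2 = (0.65 − 0.48) / 0.65
     = 0.17 / 0.65 = 0.261538… → 0.262

0.262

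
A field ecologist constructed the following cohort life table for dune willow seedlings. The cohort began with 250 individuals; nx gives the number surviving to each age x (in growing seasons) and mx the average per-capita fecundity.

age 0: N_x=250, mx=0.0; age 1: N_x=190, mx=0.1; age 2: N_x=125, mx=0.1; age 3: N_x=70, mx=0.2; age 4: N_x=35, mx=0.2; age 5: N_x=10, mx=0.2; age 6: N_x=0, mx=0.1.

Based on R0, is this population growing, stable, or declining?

lx = nx/n0 = nx/250: 1, 0.76, 0.5, 0.28, 0.14, 0.04, 0
R0 = Σ lx·mx = 0 + 0.076 + 0.05 + 0.056 + 0.028 + 0.008 + 0 = 0.218
R0 < 1, so the population is declining.

declining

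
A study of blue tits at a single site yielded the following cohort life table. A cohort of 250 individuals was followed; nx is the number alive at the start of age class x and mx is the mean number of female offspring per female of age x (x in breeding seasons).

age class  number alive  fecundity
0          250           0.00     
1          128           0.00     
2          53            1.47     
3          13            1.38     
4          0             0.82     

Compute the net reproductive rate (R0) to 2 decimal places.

lx = nx/n0 = nx/250: 1, 0.512, 0.212, 0.052, 0
lx·mx by age: 0, 0, 0.31164, 0.07176, 0
R0 = Σ lx·mx = 0.3834 → 0.38

0.38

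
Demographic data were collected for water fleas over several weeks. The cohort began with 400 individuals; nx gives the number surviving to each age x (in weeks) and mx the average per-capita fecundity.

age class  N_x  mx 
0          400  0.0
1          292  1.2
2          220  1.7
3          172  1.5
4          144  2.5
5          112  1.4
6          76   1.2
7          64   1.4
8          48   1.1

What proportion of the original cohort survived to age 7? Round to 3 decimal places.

l_7 = n_7/n_0 = 64/400 = 0.16 → 0.160

0.160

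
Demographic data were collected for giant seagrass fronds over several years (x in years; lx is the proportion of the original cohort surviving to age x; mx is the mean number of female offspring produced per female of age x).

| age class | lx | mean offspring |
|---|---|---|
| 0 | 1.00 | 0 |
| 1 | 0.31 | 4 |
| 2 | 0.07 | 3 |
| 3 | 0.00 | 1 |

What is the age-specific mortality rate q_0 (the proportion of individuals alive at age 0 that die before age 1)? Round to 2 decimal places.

q_0 = (l_0 − l_1) / l_0 = (1 − 0.31) / 1
     = 0.69 / 1 = 0.69 → 0.69

0.69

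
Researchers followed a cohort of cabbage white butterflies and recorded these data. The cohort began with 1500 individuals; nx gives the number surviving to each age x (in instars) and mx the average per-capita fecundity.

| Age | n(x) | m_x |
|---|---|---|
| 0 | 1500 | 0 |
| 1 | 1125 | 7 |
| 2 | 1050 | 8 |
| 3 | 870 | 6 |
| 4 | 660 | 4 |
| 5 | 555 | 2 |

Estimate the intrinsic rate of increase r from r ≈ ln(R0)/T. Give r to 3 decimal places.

1.263

lx = nx/n0 = nx/1500: 1, 0.75, 0.7, 0.58, 0.44, 0.37
R0 = Σ lx·mx = 0 + 5.25 + 5.6 + 3.48 + 1.76 + 0.74 = 16.83
Σ x·lx·mx = 37.63; T = 37.63/16.83 = 2.23589…
r ≈ ln(R0)/T = ln(16.83)/2.23589… = 1.26266… → 1.263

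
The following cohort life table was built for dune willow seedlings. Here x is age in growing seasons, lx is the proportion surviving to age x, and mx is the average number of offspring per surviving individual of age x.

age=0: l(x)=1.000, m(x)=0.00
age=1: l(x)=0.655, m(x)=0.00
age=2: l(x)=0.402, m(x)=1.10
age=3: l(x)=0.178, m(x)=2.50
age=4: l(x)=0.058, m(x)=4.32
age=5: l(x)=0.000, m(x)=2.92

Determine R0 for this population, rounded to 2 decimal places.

lx·mx by age: 0, 0, 0.4422, 0.445, 0.25056, 0
R0 = Σ lx·mx = 1.13776 → 1.14

1.14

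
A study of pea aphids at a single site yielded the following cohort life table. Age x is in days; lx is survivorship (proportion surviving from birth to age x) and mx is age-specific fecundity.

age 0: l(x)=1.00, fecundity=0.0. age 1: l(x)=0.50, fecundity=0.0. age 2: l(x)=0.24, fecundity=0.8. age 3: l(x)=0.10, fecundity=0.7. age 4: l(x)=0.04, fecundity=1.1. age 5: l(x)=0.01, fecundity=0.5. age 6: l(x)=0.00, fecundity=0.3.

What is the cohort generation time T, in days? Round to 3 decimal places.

2.556

lx·mx: 0, 0, 0.192, 0.07, 0.044, 0.005, 0 → R0 = 0.311
x·lx·mx: 0, 0, 0.384, 0.21, 0.176, 0.025, 0 → Σ = 0.795
T = 0.795 / 0.311 = 2.55627… → 2.556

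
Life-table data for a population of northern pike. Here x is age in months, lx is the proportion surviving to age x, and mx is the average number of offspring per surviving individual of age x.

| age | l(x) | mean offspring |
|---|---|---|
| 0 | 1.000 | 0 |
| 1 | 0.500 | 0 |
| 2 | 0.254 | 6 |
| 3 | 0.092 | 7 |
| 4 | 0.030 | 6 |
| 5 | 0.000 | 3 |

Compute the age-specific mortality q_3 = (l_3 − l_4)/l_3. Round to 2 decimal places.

q_3 = (l_3 − l_4) / l_3 = (0.092 − 0.03) / 0.092
     = 0.062 / 0.092 = 0.673913… → 0.67

0.67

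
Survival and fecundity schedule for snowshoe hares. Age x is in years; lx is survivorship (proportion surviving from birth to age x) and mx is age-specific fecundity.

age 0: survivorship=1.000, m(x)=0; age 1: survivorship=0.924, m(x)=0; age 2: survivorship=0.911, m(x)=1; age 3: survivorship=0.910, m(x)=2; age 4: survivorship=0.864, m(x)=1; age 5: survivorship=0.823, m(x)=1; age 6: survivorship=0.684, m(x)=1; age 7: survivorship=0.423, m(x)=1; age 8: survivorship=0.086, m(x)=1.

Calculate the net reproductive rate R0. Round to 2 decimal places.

5.61

lx·mx by age: 0, 0, 0.911, 1.82, 0.864, 0.823, 0.684, 0.423, 0.086
R0 = Σ lx·mx = 5.611 → 5.61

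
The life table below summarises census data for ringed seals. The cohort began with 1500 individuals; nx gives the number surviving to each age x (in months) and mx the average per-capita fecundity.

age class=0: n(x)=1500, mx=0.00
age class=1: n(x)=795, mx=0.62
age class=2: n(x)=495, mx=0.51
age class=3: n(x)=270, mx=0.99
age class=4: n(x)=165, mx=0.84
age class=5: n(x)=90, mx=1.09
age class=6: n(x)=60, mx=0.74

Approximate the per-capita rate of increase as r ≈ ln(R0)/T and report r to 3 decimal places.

-0.062

lx = nx/n0 = nx/1500: 1, 0.53, 0.33, 0.18, 0.11, 0.06, 0.04
R0 = Σ lx·mx = 0 + 0.3286 + 0.1683 + 0.1782 + 0.0924 + 0.0654 + 0.0296 = 0.8625
Σ x·lx·mx = 2.074; T = 2.074/0.8625 = 2.40464…
r ≈ ln(R0)/T = ln(0.8625)/2.40464… = -0.06151… → -0.062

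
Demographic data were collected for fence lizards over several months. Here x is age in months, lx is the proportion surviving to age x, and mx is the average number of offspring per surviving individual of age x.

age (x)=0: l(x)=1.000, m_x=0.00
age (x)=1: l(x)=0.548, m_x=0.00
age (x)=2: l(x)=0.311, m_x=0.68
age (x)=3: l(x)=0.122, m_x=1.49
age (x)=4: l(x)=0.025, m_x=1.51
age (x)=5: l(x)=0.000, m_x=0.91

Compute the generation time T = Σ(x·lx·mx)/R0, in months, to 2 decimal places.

2.60

lx·mx: 0, 0, 0.21148, 0.18178, 0.03775, 0 → R0 = 0.43101
x·lx·mx: 0, 0, 0.42296, 0.54534, 0.151, 0 → Σ = 1.1193
T = 1.1193 / 0.43101 = 2.596924… → 2.60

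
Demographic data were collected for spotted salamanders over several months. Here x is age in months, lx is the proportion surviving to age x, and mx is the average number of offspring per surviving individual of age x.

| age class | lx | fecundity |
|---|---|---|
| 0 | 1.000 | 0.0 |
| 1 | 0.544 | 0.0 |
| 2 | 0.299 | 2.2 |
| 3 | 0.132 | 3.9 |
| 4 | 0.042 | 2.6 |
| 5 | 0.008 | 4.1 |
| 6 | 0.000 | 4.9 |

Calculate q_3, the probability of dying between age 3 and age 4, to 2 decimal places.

q_3 = (l_3 − l_4) / l_3 = (0.132 − 0.042) / 0.132
     = 0.09 / 0.132 = 0.681818… → 0.68

0.68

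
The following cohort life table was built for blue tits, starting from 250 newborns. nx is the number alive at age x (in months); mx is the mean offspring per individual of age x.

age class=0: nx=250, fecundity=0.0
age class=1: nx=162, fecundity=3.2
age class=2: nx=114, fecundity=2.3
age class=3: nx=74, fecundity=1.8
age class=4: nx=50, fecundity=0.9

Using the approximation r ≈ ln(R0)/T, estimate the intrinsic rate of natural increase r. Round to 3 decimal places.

lx = nx/n0 = nx/250: 1, 0.648, 0.456, 0.296, 0.2
R0 = Σ lx·mx = 0 + 2.0736 + 1.0488 + 0.5328 + 0.18 = 3.8352
Σ x·lx·mx = 6.4896; T = 6.4896/3.8352 = 1.69212…
r ≈ ln(R0)/T = ln(3.8352)/1.69212… = 0.7944… → 0.794

0.794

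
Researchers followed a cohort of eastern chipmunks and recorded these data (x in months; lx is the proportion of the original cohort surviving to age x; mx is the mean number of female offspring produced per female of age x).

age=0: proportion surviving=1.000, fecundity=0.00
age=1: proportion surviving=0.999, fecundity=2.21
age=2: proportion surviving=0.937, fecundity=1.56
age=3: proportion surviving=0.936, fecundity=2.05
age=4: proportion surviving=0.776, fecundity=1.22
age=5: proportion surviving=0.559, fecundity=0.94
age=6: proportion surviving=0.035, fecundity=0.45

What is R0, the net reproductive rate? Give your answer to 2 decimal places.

7.08

lx·mx by age: 0, 2.20779, 1.46172, 1.9188, 0.94672, 0.52546, 0.01575
R0 = Σ lx·mx = 7.07624 → 7.08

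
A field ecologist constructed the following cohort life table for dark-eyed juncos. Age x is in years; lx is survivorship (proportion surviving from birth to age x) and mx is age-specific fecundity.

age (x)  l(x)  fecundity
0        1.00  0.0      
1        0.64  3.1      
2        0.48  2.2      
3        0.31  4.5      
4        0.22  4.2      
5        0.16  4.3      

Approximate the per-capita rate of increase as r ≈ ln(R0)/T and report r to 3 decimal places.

R0 = Σ lx·mx = 0 + 1.984 + 1.056 + 1.395 + 0.924 + 0.688 = 6.047
Σ x·lx·mx = 15.417; T = 15.417/6.047 = 2.54953…
r ≈ ln(R0)/T = ln(6.047)/2.54953… = 0.70584… → 0.706

0.706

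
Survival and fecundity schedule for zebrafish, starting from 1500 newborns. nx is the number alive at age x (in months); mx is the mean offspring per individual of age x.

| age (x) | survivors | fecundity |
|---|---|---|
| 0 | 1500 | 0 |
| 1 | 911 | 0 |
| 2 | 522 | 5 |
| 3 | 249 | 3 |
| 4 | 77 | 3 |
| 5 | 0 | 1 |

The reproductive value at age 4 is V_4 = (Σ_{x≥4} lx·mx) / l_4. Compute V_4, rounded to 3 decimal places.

3.000

lx = nx/n0 = nx/1500: 1, 0.60733…, 0.348, 0.166, 0.05133…, 0
lx·mx for x ≥ 4: 0.154…, 0 → sum = 0.154…
V_4 = 0.154… / l_4 = 0.154… / 0.051333… = 3… → 3.000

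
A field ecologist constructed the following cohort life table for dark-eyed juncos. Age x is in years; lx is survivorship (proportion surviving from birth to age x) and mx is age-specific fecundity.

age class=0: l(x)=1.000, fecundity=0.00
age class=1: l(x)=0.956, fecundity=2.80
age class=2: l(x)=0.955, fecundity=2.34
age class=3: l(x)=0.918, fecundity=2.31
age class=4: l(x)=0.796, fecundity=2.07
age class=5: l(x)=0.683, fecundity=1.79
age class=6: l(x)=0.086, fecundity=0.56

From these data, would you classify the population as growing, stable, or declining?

growing

R0 = Σ lx·mx = 0 + 2.6768 + 2.2347 + 2.12058 + 1.64772 + 1.22257 + 0.04816 = 9.95053
R0 > 1, so the population is growing.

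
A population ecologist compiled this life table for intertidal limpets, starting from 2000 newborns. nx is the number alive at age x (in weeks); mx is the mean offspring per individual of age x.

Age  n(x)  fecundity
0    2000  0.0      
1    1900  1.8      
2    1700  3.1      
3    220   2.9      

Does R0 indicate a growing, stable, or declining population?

lx = nx/n0 = nx/2000: 1, 0.95, 0.85, 0.11
R0 = Σ lx·mx = 0 + 1.71 + 2.635 + 0.319 = 4.664
R0 > 1, so the population is growing.

growing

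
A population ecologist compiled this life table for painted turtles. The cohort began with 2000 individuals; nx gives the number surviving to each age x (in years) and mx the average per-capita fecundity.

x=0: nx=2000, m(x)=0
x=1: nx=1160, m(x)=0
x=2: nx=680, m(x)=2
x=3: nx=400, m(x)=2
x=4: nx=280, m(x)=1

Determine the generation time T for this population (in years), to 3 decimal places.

2.557

lx = nx/n0 = nx/2000: 1, 0.58, 0.34, 0.2, 0.14
lx·mx: 0, 0, 0.68, 0.4, 0.14 → R0 = 1.22
x·lx·mx: 0, 0, 1.36, 1.2, 0.56 → Σ = 3.12
T = 3.12 / 1.22 = 2.557377… → 2.557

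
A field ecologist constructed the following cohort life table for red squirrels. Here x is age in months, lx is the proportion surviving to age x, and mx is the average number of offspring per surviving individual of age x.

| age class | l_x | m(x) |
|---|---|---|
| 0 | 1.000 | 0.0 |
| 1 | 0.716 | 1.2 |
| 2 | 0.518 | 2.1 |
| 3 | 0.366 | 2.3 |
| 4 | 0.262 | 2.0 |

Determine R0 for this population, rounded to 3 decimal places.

lx·mx by age: 0, 0.8592, 1.0878, 0.8418, 0.524
R0 = Σ lx·mx = 3.3128 → 3.313

3.313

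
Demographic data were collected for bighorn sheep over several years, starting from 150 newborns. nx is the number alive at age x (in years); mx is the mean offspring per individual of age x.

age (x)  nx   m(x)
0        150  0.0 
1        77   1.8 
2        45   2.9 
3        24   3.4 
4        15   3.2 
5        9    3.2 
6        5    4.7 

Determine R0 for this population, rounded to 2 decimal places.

lx = nx/n0 = nx/150: 1, 0.51333…, 0.3, 0.16, 0.1, 0.06, 0.03333…
lx·mx by age: 0, 0.924…, 0.87, 0.544, 0.32, 0.192, 0.156667…
R0 = Σ lx·mx = 3.006667… → 3.01

3.01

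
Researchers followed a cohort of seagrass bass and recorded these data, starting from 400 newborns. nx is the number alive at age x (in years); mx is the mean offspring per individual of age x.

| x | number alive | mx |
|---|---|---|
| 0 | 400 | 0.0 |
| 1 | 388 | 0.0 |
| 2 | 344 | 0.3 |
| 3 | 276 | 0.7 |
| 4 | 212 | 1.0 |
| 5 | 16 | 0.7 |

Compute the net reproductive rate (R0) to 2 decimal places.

lx = nx/n0 = nx/400: 1, 0.97, 0.86, 0.69, 0.53, 0.04
lx·mx by age: 0, 0, 0.258, 0.483, 0.53, 0.028
R0 = Σ lx·mx = 1.299 → 1.30

1.30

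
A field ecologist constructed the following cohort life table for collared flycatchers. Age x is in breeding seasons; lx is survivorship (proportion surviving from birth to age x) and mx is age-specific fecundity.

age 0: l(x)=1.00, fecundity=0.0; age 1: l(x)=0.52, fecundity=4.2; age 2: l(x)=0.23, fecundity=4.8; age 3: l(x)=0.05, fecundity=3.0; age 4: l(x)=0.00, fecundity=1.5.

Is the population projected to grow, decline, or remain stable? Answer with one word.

R0 = Σ lx·mx = 0 + 2.184 + 1.104 + 0.15 + 0 = 3.438
R0 > 1, so the population is growing.

growing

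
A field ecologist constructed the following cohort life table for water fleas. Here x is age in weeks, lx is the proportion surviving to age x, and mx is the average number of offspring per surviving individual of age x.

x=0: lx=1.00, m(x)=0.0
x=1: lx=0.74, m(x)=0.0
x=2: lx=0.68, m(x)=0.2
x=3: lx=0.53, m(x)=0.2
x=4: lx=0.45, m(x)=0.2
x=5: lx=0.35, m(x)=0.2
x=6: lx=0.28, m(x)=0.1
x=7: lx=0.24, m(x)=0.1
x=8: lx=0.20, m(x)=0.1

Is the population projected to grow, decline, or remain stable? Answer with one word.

R0 = Σ lx·mx = 0 + 0 + 0.136 + 0.106 + 0.09 + 0.07 + 0.028 + 0.024 + 0.02 = 0.474
R0 < 1, so the population is declining.

declining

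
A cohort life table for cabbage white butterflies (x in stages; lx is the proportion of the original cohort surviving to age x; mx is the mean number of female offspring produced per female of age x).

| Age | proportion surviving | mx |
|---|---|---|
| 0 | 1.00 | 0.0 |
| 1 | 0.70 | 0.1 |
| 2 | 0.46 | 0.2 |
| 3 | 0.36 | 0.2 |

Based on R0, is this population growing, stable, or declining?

declining

R0 = Σ lx·mx = 0 + 0.07 + 0.092 + 0.072 = 0.234
R0 < 1, so the population is declining.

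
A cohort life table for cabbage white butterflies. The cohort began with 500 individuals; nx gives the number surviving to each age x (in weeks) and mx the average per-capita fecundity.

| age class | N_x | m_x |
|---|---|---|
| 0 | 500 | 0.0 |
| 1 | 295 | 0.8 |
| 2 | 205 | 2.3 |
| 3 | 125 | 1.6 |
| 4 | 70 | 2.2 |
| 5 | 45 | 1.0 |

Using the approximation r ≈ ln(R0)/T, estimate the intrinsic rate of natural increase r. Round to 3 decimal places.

0.335

lx = nx/n0 = nx/500: 1, 0.59, 0.41, 0.25, 0.14, 0.09
R0 = Σ lx·mx = 0 + 0.472 + 0.943 + 0.4 + 0.308 + 0.09 = 2.213
Σ x·lx·mx = 5.24; T = 5.24/2.213 = 2.36783…
r ≈ ln(R0)/T = ln(2.213)/2.36783… = 0.33548… → 0.335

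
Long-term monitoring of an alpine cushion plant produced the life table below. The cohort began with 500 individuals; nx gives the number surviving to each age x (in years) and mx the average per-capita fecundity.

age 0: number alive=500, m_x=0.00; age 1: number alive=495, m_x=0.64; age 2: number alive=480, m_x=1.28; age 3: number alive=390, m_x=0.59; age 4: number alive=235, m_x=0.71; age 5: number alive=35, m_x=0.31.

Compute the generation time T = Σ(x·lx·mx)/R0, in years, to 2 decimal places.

lx = nx/n0 = nx/500: 1, 0.99, 0.96, 0.78, 0.47, 0.07
lx·mx: 0, 0.6336, 1.2288, 0.4602, 0.3337, 0.0217 → R0 = 2.678
x·lx·mx: 0, 0.6336, 2.4576, 1.3806, 1.3348, 0.1085 → Σ = 5.9151
T = 5.9151 / 2.678 = 2.208775… → 2.21

2.21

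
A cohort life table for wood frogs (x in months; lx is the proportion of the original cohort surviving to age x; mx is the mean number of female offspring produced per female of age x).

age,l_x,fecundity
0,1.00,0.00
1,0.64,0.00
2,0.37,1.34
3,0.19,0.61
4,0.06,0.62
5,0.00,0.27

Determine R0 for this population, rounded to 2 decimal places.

0.65

lx·mx by age: 0, 0, 0.4958, 0.1159, 0.0372, 0
R0 = Σ lx·mx = 0.6489 → 0.65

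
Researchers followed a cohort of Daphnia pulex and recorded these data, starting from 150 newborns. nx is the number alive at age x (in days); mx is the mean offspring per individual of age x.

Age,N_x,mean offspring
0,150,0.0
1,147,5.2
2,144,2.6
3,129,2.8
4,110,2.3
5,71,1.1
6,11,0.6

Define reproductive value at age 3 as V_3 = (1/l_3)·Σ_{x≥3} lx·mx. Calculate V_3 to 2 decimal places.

5.42

lx = nx/n0 = nx/150: 1, 0.98, 0.96, 0.86, 0.73333…, 0.47333…, 0.07333…
lx·mx for x ≥ 3: 2.408, 1.686667…, 0.520667…, 0.044… → sum = 4.659333…
V_3 = 4.659333… / l_3 = 4.659333… / 0.86 = 5.417829… → 5.42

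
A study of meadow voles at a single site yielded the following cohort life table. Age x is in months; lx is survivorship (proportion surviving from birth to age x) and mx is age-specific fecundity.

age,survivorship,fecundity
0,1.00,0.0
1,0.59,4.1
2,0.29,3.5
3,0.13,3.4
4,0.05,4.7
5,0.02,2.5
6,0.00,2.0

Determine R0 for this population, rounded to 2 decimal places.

4.16

lx·mx by age: 0, 2.419, 1.015, 0.442, 0.235, 0.05, 0
R0 = Σ lx·mx = 4.161 → 4.16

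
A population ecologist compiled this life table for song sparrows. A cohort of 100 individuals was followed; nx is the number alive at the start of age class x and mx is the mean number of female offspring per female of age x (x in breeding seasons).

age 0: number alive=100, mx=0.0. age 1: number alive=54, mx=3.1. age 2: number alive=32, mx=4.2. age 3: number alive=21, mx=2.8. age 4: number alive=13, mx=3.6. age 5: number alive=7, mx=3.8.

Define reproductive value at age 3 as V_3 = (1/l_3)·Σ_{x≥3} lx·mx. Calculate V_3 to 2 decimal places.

lx = nx/n0 = nx/100: 1, 0.54, 0.32, 0.21, 0.13, 0.07
lx·mx for x ≥ 3: 0.588, 0.468, 0.266 → sum = 1.322
V_3 = 1.322 / l_3 = 1.322 / 0.21 = 6.295238… → 6.30

6.30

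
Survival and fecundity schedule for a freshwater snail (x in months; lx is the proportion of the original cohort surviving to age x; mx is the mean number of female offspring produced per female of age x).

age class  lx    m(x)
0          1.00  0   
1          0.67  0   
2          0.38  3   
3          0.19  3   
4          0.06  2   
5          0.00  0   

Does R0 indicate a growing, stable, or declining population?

R0 = Σ lx·mx = 0 + 0 + 1.14 + 0.57 + 0.12 + 0 = 1.83
R0 > 1, so the population is growing.

growing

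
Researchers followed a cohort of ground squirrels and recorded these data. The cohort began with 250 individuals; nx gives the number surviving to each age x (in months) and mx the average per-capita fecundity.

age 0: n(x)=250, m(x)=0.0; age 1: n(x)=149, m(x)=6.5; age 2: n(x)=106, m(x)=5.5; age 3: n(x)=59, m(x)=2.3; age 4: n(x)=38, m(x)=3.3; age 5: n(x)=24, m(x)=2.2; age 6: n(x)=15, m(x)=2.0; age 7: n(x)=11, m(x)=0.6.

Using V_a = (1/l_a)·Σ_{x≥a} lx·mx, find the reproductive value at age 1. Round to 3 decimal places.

12.765

lx = nx/n0 = nx/250: 1, 0.596, 0.424, 0.236, 0.152, 0.096, 0.06, 0.044
lx·mx for x ≥ 1: 3.874, 2.332, 0.5428, 0.5016, 0.2112, 0.12, 0.0264 → sum = 7.608
V_1 = 7.608 / l_1 = 7.608 / 0.596 = 12.765101… → 12.765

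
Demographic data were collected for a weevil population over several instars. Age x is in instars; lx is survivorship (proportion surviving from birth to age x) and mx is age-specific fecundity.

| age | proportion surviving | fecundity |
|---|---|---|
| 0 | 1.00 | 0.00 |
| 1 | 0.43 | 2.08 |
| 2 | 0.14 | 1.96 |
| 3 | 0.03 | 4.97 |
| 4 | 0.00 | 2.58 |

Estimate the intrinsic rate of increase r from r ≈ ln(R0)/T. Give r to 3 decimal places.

0.192

R0 = Σ lx·mx = 0 + 0.8944 + 0.2744 + 0.1491 + 0 = 1.3179
Σ x·lx·mx = 1.8905; T = 1.8905/1.3179 = 1.43448…
r ≈ ln(R0)/T = ln(1.3179)/1.43448… = 0.19243… → 0.192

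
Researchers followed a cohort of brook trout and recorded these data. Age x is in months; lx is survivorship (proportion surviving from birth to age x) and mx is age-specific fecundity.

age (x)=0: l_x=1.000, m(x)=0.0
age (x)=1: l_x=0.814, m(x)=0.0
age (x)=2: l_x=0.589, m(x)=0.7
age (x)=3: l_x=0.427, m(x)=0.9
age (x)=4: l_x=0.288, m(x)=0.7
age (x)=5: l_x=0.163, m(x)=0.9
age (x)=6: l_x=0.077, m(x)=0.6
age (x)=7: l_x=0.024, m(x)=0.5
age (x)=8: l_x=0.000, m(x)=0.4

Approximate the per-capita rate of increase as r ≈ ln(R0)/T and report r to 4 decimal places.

R0 = Σ lx·mx = 0 + 0 + 0.4123 + 0.3843 + 0.2016 + 0.1467 + 0.0462 + 0.012 + 0 = 1.2031
Σ x·lx·mx = 3.8786; T = 3.8786/1.2031 = 3.22384…
r ≈ ln(R0)/T = ln(1.2031)/3.22384… = 0.057354… → 0.0574

0.0574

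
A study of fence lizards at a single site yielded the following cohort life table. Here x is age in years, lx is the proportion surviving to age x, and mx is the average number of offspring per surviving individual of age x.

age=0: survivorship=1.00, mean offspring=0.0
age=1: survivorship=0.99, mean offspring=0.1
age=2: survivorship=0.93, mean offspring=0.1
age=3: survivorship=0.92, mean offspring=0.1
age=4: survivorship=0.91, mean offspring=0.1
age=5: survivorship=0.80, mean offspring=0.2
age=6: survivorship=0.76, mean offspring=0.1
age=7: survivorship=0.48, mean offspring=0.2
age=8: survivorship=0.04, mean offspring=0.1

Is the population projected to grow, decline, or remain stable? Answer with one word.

R0 = Σ lx·mx = 0 + 0.099 + 0.093 + 0.092 + 0.091 + 0.16 + 0.076 + 0.096 + 0.004 = 0.711
R0 < 1, so the population is declining.

declining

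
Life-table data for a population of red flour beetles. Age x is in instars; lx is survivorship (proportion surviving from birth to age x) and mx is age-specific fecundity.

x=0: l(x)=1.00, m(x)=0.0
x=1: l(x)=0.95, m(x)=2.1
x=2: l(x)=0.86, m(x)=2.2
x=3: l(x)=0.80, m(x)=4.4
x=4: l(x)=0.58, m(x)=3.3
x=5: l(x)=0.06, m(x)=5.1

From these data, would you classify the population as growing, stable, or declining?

R0 = Σ lx·mx = 0 + 1.995 + 1.892 + 3.52 + 1.914 + 0.306 = 9.627
R0 > 1, so the population is growing.

growing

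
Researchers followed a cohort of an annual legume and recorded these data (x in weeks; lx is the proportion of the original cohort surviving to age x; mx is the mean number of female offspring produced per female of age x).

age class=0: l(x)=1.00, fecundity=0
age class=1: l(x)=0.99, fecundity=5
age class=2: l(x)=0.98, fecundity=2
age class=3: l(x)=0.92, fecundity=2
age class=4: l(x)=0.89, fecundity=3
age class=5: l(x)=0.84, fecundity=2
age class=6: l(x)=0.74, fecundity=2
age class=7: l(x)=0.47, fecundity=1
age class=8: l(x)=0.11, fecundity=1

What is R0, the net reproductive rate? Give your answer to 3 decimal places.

15.160

lx·mx by age: 0, 4.95, 1.96, 1.84, 2.67, 1.68, 1.48, 0.47, 0.11
R0 = Σ lx·mx = 15.16 → 15.160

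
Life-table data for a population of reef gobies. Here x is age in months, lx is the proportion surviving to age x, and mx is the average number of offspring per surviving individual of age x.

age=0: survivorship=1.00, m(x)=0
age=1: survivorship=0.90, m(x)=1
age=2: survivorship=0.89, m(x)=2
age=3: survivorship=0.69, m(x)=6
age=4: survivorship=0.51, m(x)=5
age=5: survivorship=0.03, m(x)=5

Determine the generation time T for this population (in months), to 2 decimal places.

lx·mx: 0, 0.9, 1.78, 4.14, 2.55, 0.15 → R0 = 9.52
x·lx·mx: 0, 0.9, 3.56, 12.42, 10.2, 0.75 → Σ = 27.83
T = 27.83 / 9.52 = 2.923319… → 2.92

2.92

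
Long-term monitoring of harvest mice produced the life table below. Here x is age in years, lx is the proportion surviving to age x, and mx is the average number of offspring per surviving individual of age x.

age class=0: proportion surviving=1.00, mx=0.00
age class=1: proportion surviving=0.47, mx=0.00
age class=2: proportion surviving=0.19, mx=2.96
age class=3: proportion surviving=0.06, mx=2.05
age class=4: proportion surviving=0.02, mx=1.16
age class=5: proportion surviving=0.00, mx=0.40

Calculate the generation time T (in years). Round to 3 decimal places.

2.239

lx·mx: 0, 0, 0.5624, 0.123, 0.0232, 0 → R0 = 0.7086
x·lx·mx: 0, 0, 1.1248, 0.369, 0.0928, 0 → Σ = 1.5866
T = 1.5866 / 0.7086 = 2.239063… → 2.239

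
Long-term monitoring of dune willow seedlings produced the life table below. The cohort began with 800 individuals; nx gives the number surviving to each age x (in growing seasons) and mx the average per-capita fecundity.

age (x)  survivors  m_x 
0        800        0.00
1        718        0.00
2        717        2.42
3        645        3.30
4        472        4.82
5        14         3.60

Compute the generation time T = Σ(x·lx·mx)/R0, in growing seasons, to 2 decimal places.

lx = nx/n0 = nx/800: 1, 0.8975, 0.89625, 0.80625, 0.59, 0.0175
lx·mx: 0, 0, 2.168925…, 2.660625…, 2.8438, 0.063 → R0 = 7.73635…
x·lx·mx: 0, 0, 4.33785…, 7.981875…, 11.3752, 0.315 → Σ = 24.009925…
T = 24.009925… / 7.73635… = 3.103521… → 3.10

3.10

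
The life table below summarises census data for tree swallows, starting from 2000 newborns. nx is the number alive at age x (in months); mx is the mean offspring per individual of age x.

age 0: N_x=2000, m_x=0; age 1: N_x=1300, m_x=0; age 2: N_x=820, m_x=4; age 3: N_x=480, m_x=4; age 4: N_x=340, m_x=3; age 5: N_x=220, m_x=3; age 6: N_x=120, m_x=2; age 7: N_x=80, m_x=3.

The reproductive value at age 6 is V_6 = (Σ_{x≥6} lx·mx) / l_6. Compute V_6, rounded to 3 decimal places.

4.000

lx = nx/n0 = nx/2000: 1, 0.65, 0.41, 0.24, 0.17, 0.11, 0.06, 0.04
lx·mx for x ≥ 6: 0.12, 0.12 → sum = 0.24
V_6 = 0.24 / l_6 = 0.24 / 0.06 = 4 → 4.000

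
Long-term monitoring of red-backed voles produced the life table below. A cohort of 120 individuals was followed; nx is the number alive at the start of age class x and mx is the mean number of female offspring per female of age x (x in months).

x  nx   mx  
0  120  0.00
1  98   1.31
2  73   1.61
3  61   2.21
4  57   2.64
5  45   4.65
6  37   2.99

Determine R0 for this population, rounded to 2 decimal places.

7.09

lx = nx/n0 = nx/120: 1, 0.81667…, 0.60833…, 0.50833…, 0.475, 0.375, 0.30833…
lx·mx by age: 0, 1.069833…, 0.979417…, 1.123417…, 1.254, 1.74375, 0.921917…
R0 = Σ lx·mx = 7.092333… → 7.09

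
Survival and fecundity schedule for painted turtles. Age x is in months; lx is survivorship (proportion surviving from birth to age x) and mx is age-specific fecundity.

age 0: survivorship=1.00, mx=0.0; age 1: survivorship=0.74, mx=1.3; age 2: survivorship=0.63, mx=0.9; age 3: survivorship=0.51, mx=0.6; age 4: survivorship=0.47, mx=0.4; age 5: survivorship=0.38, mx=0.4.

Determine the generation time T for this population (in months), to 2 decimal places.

lx·mx: 0, 0.962, 0.567, 0.306, 0.188, 0.152 → R0 = 2.175
x·lx·mx: 0, 0.962, 1.134, 0.918, 0.752, 0.76 → Σ = 4.526
T = 4.526 / 2.175 = 2.08092… → 2.08

2.08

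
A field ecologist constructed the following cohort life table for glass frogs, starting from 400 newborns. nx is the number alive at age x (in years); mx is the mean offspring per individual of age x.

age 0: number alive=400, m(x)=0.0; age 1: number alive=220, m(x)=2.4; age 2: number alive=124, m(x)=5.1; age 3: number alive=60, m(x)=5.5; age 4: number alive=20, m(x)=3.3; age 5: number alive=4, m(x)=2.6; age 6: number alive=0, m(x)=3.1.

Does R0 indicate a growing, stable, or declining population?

growing

lx = nx/n0 = nx/400: 1, 0.55, 0.31, 0.15, 0.05, 0.01, 0
R0 = Σ lx·mx = 0 + 1.32 + 1.581 + 0.825 + 0.165 + 0.026 + 0 = 3.917
R0 > 1, so the population is growing.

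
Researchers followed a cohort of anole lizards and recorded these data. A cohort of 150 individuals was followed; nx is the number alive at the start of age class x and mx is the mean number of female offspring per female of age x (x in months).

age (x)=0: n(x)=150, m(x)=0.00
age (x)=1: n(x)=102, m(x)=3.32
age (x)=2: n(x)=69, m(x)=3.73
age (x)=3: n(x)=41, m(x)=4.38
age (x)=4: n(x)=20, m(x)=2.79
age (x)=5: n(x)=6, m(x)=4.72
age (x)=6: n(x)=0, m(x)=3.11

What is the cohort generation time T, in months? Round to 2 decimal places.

2.04

lx = nx/n0 = nx/150: 1, 0.68, 0.46, 0.27333…, 0.13333…, 0.04, 0
lx·mx: 0, 2.2576, 1.7158, 1.1972…, 0.372…, 0.1888, 0 → R0 = 5.7314…
x·lx·mx: 0, 2.2576, 3.4316, 3.5916…, 1.488…, 0.944, 0 → Σ = 11.7128…
T = 11.7128… / 5.7314… = 2.043619… → 2.04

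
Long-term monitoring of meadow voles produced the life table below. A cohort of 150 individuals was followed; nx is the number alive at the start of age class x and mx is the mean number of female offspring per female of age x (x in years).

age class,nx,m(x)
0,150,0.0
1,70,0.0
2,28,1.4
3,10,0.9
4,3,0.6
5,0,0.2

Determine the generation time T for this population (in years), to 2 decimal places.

2.25

lx = nx/n0 = nx/150: 1, 0.46667…, 0.18667…, 0.06667…, 0.02, 0
lx·mx: 0, 0, 0.261333…, 0.06…, 0.012, 0 → R0 = 0.333333…
x·lx·mx: 0, 0, 0.522667…, 0.18…, 0.048, 0 → Σ = 0.750667…
T = 0.750667… / 0.333333… = 2.252… → 2.25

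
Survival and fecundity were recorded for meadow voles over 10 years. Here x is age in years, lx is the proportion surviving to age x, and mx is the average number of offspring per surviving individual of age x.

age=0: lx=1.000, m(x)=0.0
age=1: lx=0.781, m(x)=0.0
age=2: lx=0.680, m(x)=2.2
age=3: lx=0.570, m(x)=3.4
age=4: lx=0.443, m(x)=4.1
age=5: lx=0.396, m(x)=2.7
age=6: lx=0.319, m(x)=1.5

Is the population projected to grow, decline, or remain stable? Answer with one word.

growing

R0 = Σ lx·mx = 0 + 0 + 1.496 + 1.938 + 1.8163 + 1.0692 + 0.4785 = 6.798
R0 > 1, so the population is growing.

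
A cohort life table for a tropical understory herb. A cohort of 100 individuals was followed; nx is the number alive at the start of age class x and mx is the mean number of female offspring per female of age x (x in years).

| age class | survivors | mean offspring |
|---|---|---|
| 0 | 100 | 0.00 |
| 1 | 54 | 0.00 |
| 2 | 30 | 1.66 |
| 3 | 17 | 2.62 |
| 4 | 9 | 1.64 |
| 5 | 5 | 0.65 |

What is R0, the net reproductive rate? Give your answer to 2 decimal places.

lx = nx/n0 = nx/100: 1, 0.54, 0.3, 0.17, 0.09, 0.05
lx·mx by age: 0, 0, 0.498, 0.4454, 0.1476, 0.0325
R0 = Σ lx·mx = 1.1235 → 1.12

1.12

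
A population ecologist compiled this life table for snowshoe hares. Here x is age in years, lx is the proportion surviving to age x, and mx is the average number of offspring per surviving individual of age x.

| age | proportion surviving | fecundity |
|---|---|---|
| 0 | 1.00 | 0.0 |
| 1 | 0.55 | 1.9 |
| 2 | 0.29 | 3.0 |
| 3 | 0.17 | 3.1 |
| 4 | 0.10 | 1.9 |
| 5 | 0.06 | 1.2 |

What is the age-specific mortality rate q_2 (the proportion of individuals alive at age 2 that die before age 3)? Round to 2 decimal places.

0.41

q_2 = (l_2 − l_3) / l_2 = (0.29 − 0.17) / 0.29
     = 0.12 / 0.29 = 0.413793… → 0.41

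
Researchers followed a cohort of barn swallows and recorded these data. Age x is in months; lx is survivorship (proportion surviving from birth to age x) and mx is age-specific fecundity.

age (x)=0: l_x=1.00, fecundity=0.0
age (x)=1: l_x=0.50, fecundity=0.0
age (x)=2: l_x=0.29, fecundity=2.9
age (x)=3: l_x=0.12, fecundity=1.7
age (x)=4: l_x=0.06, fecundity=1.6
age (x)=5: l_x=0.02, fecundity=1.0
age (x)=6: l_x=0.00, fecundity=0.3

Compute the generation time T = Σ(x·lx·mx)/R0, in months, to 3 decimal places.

lx·mx: 0, 0, 0.841, 0.204, 0.096, 0.02, 0 → R0 = 1.161
x·lx·mx: 0, 0, 1.682, 0.612, 0.384, 0.1, 0 → Σ = 2.778
T = 2.778 / 1.161 = 2.392765… → 2.393

2.393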